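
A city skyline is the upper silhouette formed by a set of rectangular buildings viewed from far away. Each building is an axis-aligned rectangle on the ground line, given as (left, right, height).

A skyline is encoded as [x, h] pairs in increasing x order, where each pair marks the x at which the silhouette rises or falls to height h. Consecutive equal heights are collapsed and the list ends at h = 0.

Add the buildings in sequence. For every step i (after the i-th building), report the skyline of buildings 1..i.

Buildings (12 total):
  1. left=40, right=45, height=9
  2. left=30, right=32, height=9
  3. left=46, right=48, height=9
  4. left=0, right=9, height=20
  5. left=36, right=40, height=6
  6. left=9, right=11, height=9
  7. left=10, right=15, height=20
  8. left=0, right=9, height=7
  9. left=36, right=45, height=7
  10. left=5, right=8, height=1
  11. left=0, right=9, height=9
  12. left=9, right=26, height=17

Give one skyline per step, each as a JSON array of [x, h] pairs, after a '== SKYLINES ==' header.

== SKYLINES ==
[[40,9],[45,0]]
[[30,9],[32,0],[40,9],[45,0]]
[[30,9],[32,0],[40,9],[45,0],[46,9],[48,0]]
[[0,20],[9,0],[30,9],[32,0],[40,9],[45,0],[46,9],[48,0]]
[[0,20],[9,0],[30,9],[32,0],[36,6],[40,9],[45,0],[46,9],[48,0]]
[[0,20],[9,9],[11,0],[30,9],[32,0],[36,6],[40,9],[45,0],[46,9],[48,0]]
[[0,20],[9,9],[10,20],[15,0],[30,9],[32,0],[36,6],[40,9],[45,0],[46,9],[48,0]]
[[0,20],[9,9],[10,20],[15,0],[30,9],[32,0],[36,6],[40,9],[45,0],[46,9],[48,0]]
[[0,20],[9,9],[10,20],[15,0],[30,9],[32,0],[36,7],[40,9],[45,0],[46,9],[48,0]]
[[0,20],[9,9],[10,20],[15,0],[30,9],[32,0],[36,7],[40,9],[45,0],[46,9],[48,0]]
[[0,20],[9,9],[10,20],[15,0],[30,9],[32,0],[36,7],[40,9],[45,0],[46,9],[48,0]]
[[0,20],[9,17],[10,20],[15,17],[26,0],[30,9],[32,0],[36,7],[40,9],[45,0],[46,9],[48,0]]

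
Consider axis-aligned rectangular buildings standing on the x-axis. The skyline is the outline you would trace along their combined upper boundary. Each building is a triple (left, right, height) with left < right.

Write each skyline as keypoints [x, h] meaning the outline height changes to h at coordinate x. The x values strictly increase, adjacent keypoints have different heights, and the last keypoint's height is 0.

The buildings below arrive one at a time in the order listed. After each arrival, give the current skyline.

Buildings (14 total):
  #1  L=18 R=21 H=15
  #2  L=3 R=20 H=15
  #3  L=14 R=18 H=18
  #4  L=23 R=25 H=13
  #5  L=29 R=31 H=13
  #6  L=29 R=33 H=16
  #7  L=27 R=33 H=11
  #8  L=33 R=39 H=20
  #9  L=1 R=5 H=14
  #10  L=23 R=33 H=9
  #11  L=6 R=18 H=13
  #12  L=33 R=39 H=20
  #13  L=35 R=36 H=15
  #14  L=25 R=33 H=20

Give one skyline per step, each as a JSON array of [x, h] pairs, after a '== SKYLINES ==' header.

== SKYLINES ==
[[18,15],[21,0]]
[[3,15],[21,0]]
[[3,15],[14,18],[18,15],[21,0]]
[[3,15],[14,18],[18,15],[21,0],[23,13],[25,0]]
[[3,15],[14,18],[18,15],[21,0],[23,13],[25,0],[29,13],[31,0]]
[[3,15],[14,18],[18,15],[21,0],[23,13],[25,0],[29,16],[33,0]]
[[3,15],[14,18],[18,15],[21,0],[23,13],[25,0],[27,11],[29,16],[33,0]]
[[3,15],[14,18],[18,15],[21,0],[23,13],[25,0],[27,11],[29,16],[33,20],[39,0]]
[[1,14],[3,15],[14,18],[18,15],[21,0],[23,13],[25,0],[27,11],[29,16],[33,20],[39,0]]
[[1,14],[3,15],[14,18],[18,15],[21,0],[23,13],[25,9],[27,11],[29,16],[33,20],[39,0]]
[[1,14],[3,15],[14,18],[18,15],[21,0],[23,13],[25,9],[27,11],[29,16],[33,20],[39,0]]
[[1,14],[3,15],[14,18],[18,15],[21,0],[23,13],[25,9],[27,11],[29,16],[33,20],[39,0]]
[[1,14],[3,15],[14,18],[18,15],[21,0],[23,13],[25,9],[27,11],[29,16],[33,20],[39,0]]
[[1,14],[3,15],[14,18],[18,15],[21,0],[23,13],[25,20],[39,0]]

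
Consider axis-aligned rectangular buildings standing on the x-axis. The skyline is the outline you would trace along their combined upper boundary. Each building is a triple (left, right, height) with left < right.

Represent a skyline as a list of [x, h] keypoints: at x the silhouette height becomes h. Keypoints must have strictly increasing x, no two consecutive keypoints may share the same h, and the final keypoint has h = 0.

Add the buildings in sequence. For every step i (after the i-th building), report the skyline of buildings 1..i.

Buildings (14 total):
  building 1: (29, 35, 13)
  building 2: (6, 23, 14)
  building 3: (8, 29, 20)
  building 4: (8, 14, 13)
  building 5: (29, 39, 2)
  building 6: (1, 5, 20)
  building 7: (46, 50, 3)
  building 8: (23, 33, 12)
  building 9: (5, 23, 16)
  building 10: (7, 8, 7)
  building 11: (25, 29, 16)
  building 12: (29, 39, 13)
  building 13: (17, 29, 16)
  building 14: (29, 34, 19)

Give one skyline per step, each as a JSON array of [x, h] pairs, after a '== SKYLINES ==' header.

== SKYLINES ==
[[29,13],[35,0]]
[[6,14],[23,0],[29,13],[35,0]]
[[6,14],[8,20],[29,13],[35,0]]
[[6,14],[8,20],[29,13],[35,0]]
[[6,14],[8,20],[29,13],[35,2],[39,0]]
[[1,20],[5,0],[6,14],[8,20],[29,13],[35,2],[39,0]]
[[1,20],[5,0],[6,14],[8,20],[29,13],[35,2],[39,0],[46,3],[50,0]]
[[1,20],[5,0],[6,14],[8,20],[29,13],[35,2],[39,0],[46,3],[50,0]]
[[1,20],[5,16],[8,20],[29,13],[35,2],[39,0],[46,3],[50,0]]
[[1,20],[5,16],[8,20],[29,13],[35,2],[39,0],[46,3],[50,0]]
[[1,20],[5,16],[8,20],[29,13],[35,2],[39,0],[46,3],[50,0]]
[[1,20],[5,16],[8,20],[29,13],[39,0],[46,3],[50,0]]
[[1,20],[5,16],[8,20],[29,13],[39,0],[46,3],[50,0]]
[[1,20],[5,16],[8,20],[29,19],[34,13],[39,0],[46,3],[50,0]]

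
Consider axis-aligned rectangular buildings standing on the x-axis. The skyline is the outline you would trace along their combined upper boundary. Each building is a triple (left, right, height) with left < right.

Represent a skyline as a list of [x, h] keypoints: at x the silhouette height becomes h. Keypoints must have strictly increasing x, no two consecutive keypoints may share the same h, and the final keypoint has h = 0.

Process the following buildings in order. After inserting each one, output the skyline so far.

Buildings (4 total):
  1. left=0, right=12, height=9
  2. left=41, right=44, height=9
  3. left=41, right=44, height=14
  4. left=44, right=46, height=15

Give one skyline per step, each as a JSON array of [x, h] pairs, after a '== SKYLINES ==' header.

== SKYLINES ==
[[0,9],[12,0]]
[[0,9],[12,0],[41,9],[44,0]]
[[0,9],[12,0],[41,14],[44,0]]
[[0,9],[12,0],[41,14],[44,15],[46,0]]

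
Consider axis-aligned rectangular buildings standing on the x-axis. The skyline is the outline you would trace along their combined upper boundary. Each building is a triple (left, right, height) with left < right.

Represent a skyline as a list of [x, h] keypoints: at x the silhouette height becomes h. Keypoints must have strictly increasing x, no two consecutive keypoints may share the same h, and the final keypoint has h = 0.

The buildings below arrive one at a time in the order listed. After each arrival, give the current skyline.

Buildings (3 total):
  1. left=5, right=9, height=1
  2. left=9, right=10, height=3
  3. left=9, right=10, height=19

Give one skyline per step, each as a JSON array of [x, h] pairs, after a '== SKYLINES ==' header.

== SKYLINES ==
[[5,1],[9,0]]
[[5,1],[9,3],[10,0]]
[[5,1],[9,19],[10,0]]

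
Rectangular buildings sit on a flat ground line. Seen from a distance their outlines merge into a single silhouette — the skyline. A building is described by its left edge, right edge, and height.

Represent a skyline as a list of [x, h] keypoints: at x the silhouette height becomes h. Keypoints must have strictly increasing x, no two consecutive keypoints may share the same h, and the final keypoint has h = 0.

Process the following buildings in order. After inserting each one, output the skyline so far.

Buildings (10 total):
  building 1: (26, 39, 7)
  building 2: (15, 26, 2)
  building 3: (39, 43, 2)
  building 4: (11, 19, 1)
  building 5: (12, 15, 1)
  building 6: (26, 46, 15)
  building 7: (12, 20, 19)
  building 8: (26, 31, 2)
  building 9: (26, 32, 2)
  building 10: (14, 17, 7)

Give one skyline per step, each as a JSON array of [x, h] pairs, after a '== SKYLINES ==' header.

== SKYLINES ==
[[26,7],[39,0]]
[[15,2],[26,7],[39,0]]
[[15,2],[26,7],[39,2],[43,0]]
[[11,1],[15,2],[26,7],[39,2],[43,0]]
[[11,1],[15,2],[26,7],[39,2],[43,0]]
[[11,1],[15,2],[26,15],[46,0]]
[[11,1],[12,19],[20,2],[26,15],[46,0]]
[[11,1],[12,19],[20,2],[26,15],[46,0]]
[[11,1],[12,19],[20,2],[26,15],[46,0]]
[[11,1],[12,19],[20,2],[26,15],[46,0]]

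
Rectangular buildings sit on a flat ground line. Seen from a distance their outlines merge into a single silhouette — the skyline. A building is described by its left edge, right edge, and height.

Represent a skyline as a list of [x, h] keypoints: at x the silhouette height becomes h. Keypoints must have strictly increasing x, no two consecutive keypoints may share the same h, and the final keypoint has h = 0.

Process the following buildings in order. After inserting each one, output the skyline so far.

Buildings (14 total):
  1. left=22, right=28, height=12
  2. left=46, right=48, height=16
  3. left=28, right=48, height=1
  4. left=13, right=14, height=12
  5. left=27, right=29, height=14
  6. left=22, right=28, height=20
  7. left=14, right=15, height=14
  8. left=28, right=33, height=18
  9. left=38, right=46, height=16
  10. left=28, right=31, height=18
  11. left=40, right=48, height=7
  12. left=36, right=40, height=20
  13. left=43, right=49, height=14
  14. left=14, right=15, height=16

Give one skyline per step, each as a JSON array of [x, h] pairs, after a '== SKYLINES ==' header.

== SKYLINES ==
[[22,12],[28,0]]
[[22,12],[28,0],[46,16],[48,0]]
[[22,12],[28,1],[46,16],[48,0]]
[[13,12],[14,0],[22,12],[28,1],[46,16],[48,0]]
[[13,12],[14,0],[22,12],[27,14],[29,1],[46,16],[48,0]]
[[13,12],[14,0],[22,20],[28,14],[29,1],[46,16],[48,0]]
[[13,12],[14,14],[15,0],[22,20],[28,14],[29,1],[46,16],[48,0]]
[[13,12],[14,14],[15,0],[22,20],[28,18],[33,1],[46,16],[48,0]]
[[13,12],[14,14],[15,0],[22,20],[28,18],[33,1],[38,16],[48,0]]
[[13,12],[14,14],[15,0],[22,20],[28,18],[33,1],[38,16],[48,0]]
[[13,12],[14,14],[15,0],[22,20],[28,18],[33,1],[38,16],[48,0]]
[[13,12],[14,14],[15,0],[22,20],[28,18],[33,1],[36,20],[40,16],[48,0]]
[[13,12],[14,14],[15,0],[22,20],[28,18],[33,1],[36,20],[40,16],[48,14],[49,0]]
[[13,12],[14,16],[15,0],[22,20],[28,18],[33,1],[36,20],[40,16],[48,14],[49,0]]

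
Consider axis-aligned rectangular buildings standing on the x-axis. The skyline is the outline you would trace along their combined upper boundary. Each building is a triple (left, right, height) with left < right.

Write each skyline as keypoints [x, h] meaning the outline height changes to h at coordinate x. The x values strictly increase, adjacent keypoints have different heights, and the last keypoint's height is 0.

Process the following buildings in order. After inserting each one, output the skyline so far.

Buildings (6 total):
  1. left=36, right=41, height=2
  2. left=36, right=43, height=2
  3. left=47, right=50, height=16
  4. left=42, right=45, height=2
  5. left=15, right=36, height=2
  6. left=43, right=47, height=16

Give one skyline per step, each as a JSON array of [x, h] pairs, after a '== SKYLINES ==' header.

== SKYLINES ==
[[36,2],[41,0]]
[[36,2],[43,0]]
[[36,2],[43,0],[47,16],[50,0]]
[[36,2],[45,0],[47,16],[50,0]]
[[15,2],[45,0],[47,16],[50,0]]
[[15,2],[43,16],[50,0]]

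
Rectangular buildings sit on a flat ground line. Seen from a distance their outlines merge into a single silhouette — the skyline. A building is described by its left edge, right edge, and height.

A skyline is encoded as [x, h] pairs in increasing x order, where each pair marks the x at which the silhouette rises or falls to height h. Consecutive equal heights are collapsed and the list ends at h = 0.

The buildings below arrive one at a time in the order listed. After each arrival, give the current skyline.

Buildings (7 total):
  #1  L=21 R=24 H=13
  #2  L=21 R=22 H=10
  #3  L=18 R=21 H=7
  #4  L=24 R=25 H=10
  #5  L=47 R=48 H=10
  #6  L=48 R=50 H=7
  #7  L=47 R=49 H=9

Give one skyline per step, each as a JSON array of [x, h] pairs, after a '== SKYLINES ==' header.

== SKYLINES ==
[[21,13],[24,0]]
[[21,13],[24,0]]
[[18,7],[21,13],[24,0]]
[[18,7],[21,13],[24,10],[25,0]]
[[18,7],[21,13],[24,10],[25,0],[47,10],[48,0]]
[[18,7],[21,13],[24,10],[25,0],[47,10],[48,7],[50,0]]
[[18,7],[21,13],[24,10],[25,0],[47,10],[48,9],[49,7],[50,0]]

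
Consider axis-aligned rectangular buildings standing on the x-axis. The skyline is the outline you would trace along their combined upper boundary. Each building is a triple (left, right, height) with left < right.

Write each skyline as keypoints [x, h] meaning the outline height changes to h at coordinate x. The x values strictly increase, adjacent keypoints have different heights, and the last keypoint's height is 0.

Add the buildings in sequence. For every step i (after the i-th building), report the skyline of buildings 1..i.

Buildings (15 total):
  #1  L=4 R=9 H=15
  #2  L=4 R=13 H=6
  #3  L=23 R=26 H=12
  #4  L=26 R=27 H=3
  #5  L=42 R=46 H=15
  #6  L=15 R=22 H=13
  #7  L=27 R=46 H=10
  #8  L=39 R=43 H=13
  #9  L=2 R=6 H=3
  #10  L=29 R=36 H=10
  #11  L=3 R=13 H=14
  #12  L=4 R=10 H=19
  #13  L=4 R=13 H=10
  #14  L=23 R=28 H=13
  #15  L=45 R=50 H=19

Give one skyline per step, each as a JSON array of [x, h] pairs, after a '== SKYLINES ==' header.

== SKYLINES ==
[[4,15],[9,0]]
[[4,15],[9,6],[13,0]]
[[4,15],[9,6],[13,0],[23,12],[26,0]]
[[4,15],[9,6],[13,0],[23,12],[26,3],[27,0]]
[[4,15],[9,6],[13,0],[23,12],[26,3],[27,0],[42,15],[46,0]]
[[4,15],[9,6],[13,0],[15,13],[22,0],[23,12],[26,3],[27,0],[42,15],[46,0]]
[[4,15],[9,6],[13,0],[15,13],[22,0],[23,12],[26,3],[27,10],[42,15],[46,0]]
[[4,15],[9,6],[13,0],[15,13],[22,0],[23,12],[26,3],[27,10],[39,13],[42,15],[46,0]]
[[2,3],[4,15],[9,6],[13,0],[15,13],[22,0],[23,12],[26,3],[27,10],[39,13],[42,15],[46,0]]
[[2,3],[4,15],[9,6],[13,0],[15,13],[22,0],[23,12],[26,3],[27,10],[39,13],[42,15],[46,0]]
[[2,3],[3,14],[4,15],[9,14],[13,0],[15,13],[22,0],[23,12],[26,3],[27,10],[39,13],[42,15],[46,0]]
[[2,3],[3,14],[4,19],[10,14],[13,0],[15,13],[22,0],[23,12],[26,3],[27,10],[39,13],[42,15],[46,0]]
[[2,3],[3,14],[4,19],[10,14],[13,0],[15,13],[22,0],[23,12],[26,3],[27,10],[39,13],[42,15],[46,0]]
[[2,3],[3,14],[4,19],[10,14],[13,0],[15,13],[22,0],[23,13],[28,10],[39,13],[42,15],[46,0]]
[[2,3],[3,14],[4,19],[10,14],[13,0],[15,13],[22,0],[23,13],[28,10],[39,13],[42,15],[45,19],[50,0]]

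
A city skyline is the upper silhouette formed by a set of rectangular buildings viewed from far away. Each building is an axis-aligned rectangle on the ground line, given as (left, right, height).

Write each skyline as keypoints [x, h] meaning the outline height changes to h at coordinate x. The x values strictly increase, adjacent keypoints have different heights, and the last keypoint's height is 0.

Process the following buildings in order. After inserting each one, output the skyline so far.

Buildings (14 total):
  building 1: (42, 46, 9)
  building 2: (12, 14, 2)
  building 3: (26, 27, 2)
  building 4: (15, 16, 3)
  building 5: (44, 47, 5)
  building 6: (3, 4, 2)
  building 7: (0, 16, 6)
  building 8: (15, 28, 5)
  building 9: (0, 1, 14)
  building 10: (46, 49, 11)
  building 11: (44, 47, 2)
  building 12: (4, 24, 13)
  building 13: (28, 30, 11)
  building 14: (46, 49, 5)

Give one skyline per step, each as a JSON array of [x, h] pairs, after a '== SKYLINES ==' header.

== SKYLINES ==
[[42,9],[46,0]]
[[12,2],[14,0],[42,9],[46,0]]
[[12,2],[14,0],[26,2],[27,0],[42,9],[46,0]]
[[12,2],[14,0],[15,3],[16,0],[26,2],[27,0],[42,9],[46,0]]
[[12,2],[14,0],[15,3],[16,0],[26,2],[27,0],[42,9],[46,5],[47,0]]
[[3,2],[4,0],[12,2],[14,0],[15,3],[16,0],[26,2],[27,0],[42,9],[46,5],[47,0]]
[[0,6],[16,0],[26,2],[27,0],[42,9],[46,5],[47,0]]
[[0,6],[16,5],[28,0],[42,9],[46,5],[47,0]]
[[0,14],[1,6],[16,5],[28,0],[42,9],[46,5],[47,0]]
[[0,14],[1,6],[16,5],[28,0],[42,9],[46,11],[49,0]]
[[0,14],[1,6],[16,5],[28,0],[42,9],[46,11],[49,0]]
[[0,14],[1,6],[4,13],[24,5],[28,0],[42,9],[46,11],[49,0]]
[[0,14],[1,6],[4,13],[24,5],[28,11],[30,0],[42,9],[46,11],[49,0]]
[[0,14],[1,6],[4,13],[24,5],[28,11],[30,0],[42,9],[46,11],[49,0]]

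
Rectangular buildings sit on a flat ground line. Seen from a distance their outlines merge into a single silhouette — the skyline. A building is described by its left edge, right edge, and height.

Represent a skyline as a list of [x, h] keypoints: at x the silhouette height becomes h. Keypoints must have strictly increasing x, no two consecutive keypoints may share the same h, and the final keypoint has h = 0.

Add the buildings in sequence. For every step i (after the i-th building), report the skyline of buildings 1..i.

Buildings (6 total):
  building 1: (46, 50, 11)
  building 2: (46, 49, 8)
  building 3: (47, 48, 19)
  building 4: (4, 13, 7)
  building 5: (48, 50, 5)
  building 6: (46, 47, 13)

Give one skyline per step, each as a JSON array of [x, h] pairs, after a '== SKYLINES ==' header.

== SKYLINES ==
[[46,11],[50,0]]
[[46,11],[50,0]]
[[46,11],[47,19],[48,11],[50,0]]
[[4,7],[13,0],[46,11],[47,19],[48,11],[50,0]]
[[4,7],[13,0],[46,11],[47,19],[48,11],[50,0]]
[[4,7],[13,0],[46,13],[47,19],[48,11],[50,0]]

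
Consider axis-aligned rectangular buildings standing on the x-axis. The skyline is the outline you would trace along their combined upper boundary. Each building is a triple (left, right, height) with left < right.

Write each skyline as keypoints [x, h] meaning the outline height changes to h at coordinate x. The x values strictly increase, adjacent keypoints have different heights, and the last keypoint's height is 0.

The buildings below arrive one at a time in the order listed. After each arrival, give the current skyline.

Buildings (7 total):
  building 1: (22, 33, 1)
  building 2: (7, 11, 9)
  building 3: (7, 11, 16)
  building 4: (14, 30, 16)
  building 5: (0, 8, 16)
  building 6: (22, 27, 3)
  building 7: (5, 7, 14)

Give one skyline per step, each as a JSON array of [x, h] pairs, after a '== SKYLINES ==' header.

== SKYLINES ==
[[22,1],[33,0]]
[[7,9],[11,0],[22,1],[33,0]]
[[7,16],[11,0],[22,1],[33,0]]
[[7,16],[11,0],[14,16],[30,1],[33,0]]
[[0,16],[11,0],[14,16],[30,1],[33,0]]
[[0,16],[11,0],[14,16],[30,1],[33,0]]
[[0,16],[11,0],[14,16],[30,1],[33,0]]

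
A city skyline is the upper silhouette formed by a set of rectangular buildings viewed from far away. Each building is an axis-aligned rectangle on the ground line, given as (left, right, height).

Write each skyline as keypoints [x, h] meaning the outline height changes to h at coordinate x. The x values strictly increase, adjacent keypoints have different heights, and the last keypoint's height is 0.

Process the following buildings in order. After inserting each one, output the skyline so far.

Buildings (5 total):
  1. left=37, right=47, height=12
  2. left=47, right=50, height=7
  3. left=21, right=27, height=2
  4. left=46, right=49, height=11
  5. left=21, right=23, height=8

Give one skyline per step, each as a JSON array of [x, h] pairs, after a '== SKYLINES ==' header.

== SKYLINES ==
[[37,12],[47,0]]
[[37,12],[47,7],[50,0]]
[[21,2],[27,0],[37,12],[47,7],[50,0]]
[[21,2],[27,0],[37,12],[47,11],[49,7],[50,0]]
[[21,8],[23,2],[27,0],[37,12],[47,11],[49,7],[50,0]]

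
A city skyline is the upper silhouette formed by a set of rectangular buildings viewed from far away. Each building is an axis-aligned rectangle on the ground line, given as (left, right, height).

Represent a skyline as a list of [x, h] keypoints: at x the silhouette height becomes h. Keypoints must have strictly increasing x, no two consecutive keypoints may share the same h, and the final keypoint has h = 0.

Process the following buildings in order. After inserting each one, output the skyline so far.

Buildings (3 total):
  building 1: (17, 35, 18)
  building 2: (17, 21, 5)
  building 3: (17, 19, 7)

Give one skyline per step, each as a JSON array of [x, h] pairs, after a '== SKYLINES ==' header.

== SKYLINES ==
[[17,18],[35,0]]
[[17,18],[35,0]]
[[17,18],[35,0]]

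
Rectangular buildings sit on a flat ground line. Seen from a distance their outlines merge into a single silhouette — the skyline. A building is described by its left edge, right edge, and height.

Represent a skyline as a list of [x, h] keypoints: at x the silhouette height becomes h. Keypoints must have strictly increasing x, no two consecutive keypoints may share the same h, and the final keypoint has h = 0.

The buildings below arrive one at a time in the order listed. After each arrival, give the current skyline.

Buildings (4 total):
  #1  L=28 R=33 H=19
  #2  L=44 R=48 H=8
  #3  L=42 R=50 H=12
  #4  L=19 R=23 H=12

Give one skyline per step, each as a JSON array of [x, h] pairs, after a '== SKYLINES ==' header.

== SKYLINES ==
[[28,19],[33,0]]
[[28,19],[33,0],[44,8],[48,0]]
[[28,19],[33,0],[42,12],[50,0]]
[[19,12],[23,0],[28,19],[33,0],[42,12],[50,0]]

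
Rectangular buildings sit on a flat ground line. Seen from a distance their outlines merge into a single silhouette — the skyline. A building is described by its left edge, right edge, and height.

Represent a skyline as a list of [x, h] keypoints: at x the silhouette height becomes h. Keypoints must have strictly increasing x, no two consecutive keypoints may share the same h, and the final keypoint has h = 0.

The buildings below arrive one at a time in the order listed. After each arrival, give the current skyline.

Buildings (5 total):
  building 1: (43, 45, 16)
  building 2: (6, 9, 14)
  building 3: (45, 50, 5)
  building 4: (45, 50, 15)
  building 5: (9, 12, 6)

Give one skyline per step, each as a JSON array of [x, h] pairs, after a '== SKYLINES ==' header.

== SKYLINES ==
[[43,16],[45,0]]
[[6,14],[9,0],[43,16],[45,0]]
[[6,14],[9,0],[43,16],[45,5],[50,0]]
[[6,14],[9,0],[43,16],[45,15],[50,0]]
[[6,14],[9,6],[12,0],[43,16],[45,15],[50,0]]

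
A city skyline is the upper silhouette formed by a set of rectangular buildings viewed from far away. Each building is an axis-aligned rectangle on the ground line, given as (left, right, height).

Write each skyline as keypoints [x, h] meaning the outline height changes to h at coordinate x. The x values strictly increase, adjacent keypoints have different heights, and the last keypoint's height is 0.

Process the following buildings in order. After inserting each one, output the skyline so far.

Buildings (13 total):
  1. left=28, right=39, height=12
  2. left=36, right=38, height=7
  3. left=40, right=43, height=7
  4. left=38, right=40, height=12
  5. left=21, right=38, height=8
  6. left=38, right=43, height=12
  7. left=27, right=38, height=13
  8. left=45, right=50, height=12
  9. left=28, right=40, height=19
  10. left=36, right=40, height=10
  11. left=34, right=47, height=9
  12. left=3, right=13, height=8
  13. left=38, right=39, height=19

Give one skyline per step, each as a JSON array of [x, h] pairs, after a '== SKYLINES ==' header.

== SKYLINES ==
[[28,12],[39,0]]
[[28,12],[39,0]]
[[28,12],[39,0],[40,7],[43,0]]
[[28,12],[40,7],[43,0]]
[[21,8],[28,12],[40,7],[43,0]]
[[21,8],[28,12],[43,0]]
[[21,8],[27,13],[38,12],[43,0]]
[[21,8],[27,13],[38,12],[43,0],[45,12],[50,0]]
[[21,8],[27,13],[28,19],[40,12],[43,0],[45,12],[50,0]]
[[21,8],[27,13],[28,19],[40,12],[43,0],[45,12],[50,0]]
[[21,8],[27,13],[28,19],[40,12],[43,9],[45,12],[50,0]]
[[3,8],[13,0],[21,8],[27,13],[28,19],[40,12],[43,9],[45,12],[50,0]]
[[3,8],[13,0],[21,8],[27,13],[28,19],[40,12],[43,9],[45,12],[50,0]]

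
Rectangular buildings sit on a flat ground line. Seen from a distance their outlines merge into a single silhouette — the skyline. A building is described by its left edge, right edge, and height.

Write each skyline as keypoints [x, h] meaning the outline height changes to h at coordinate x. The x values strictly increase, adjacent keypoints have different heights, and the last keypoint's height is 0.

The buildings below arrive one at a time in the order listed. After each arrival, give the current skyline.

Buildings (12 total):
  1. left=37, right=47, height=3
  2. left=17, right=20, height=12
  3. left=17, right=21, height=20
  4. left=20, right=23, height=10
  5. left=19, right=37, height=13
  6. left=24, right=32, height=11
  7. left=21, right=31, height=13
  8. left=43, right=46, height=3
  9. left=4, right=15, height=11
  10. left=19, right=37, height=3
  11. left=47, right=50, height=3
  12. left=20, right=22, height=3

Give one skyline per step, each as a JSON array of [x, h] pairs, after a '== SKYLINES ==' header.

== SKYLINES ==
[[37,3],[47,0]]
[[17,12],[20,0],[37,3],[47,0]]
[[17,20],[21,0],[37,3],[47,0]]
[[17,20],[21,10],[23,0],[37,3],[47,0]]
[[17,20],[21,13],[37,3],[47,0]]
[[17,20],[21,13],[37,3],[47,0]]
[[17,20],[21,13],[37,3],[47,0]]
[[17,20],[21,13],[37,3],[47,0]]
[[4,11],[15,0],[17,20],[21,13],[37,3],[47,0]]
[[4,11],[15,0],[17,20],[21,13],[37,3],[47,0]]
[[4,11],[15,0],[17,20],[21,13],[37,3],[50,0]]
[[4,11],[15,0],[17,20],[21,13],[37,3],[50,0]]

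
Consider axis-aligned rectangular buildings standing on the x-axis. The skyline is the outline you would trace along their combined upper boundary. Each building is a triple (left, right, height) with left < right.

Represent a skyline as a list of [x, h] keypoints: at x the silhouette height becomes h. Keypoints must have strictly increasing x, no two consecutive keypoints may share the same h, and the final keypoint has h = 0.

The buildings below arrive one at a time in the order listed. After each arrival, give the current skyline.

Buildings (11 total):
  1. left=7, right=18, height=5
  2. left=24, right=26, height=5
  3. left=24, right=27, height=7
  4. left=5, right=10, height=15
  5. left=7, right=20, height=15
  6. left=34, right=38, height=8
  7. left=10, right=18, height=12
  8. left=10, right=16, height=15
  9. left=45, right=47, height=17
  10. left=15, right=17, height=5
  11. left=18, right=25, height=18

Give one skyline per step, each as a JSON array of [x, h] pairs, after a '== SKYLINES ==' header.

== SKYLINES ==
[[7,5],[18,0]]
[[7,5],[18,0],[24,5],[26,0]]
[[7,5],[18,0],[24,7],[27,0]]
[[5,15],[10,5],[18,0],[24,7],[27,0]]
[[5,15],[20,0],[24,7],[27,0]]
[[5,15],[20,0],[24,7],[27,0],[34,8],[38,0]]
[[5,15],[20,0],[24,7],[27,0],[34,8],[38,0]]
[[5,15],[20,0],[24,7],[27,0],[34,8],[38,0]]
[[5,15],[20,0],[24,7],[27,0],[34,8],[38,0],[45,17],[47,0]]
[[5,15],[20,0],[24,7],[27,0],[34,8],[38,0],[45,17],[47,0]]
[[5,15],[18,18],[25,7],[27,0],[34,8],[38,0],[45,17],[47,0]]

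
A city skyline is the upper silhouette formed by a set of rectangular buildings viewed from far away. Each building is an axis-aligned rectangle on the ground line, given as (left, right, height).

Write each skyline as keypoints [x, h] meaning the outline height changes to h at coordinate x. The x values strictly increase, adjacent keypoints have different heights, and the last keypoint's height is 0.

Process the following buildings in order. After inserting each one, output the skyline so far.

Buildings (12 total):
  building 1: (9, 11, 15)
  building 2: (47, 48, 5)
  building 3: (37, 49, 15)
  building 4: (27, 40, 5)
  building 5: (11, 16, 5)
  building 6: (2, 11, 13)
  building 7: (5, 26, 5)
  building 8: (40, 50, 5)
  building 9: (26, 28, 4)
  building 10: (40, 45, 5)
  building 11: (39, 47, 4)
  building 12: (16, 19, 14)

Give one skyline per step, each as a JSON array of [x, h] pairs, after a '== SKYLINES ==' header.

== SKYLINES ==
[[9,15],[11,0]]
[[9,15],[11,0],[47,5],[48,0]]
[[9,15],[11,0],[37,15],[49,0]]
[[9,15],[11,0],[27,5],[37,15],[49,0]]
[[9,15],[11,5],[16,0],[27,5],[37,15],[49,0]]
[[2,13],[9,15],[11,5],[16,0],[27,5],[37,15],[49,0]]
[[2,13],[9,15],[11,5],[26,0],[27,5],[37,15],[49,0]]
[[2,13],[9,15],[11,5],[26,0],[27,5],[37,15],[49,5],[50,0]]
[[2,13],[9,15],[11,5],[26,4],[27,5],[37,15],[49,5],[50,0]]
[[2,13],[9,15],[11,5],[26,4],[27,5],[37,15],[49,5],[50,0]]
[[2,13],[9,15],[11,5],[26,4],[27,5],[37,15],[49,5],[50,0]]
[[2,13],[9,15],[11,5],[16,14],[19,5],[26,4],[27,5],[37,15],[49,5],[50,0]]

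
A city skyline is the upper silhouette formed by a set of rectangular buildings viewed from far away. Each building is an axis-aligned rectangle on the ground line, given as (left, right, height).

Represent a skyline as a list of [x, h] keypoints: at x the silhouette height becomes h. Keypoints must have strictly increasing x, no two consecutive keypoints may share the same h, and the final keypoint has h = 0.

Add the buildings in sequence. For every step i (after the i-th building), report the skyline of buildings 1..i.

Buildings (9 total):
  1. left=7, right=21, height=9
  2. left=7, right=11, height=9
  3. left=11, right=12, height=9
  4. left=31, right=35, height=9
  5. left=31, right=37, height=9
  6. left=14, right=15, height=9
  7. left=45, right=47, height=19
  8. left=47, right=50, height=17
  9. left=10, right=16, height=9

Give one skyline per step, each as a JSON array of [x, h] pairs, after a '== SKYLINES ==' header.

== SKYLINES ==
[[7,9],[21,0]]
[[7,9],[21,0]]
[[7,9],[21,0]]
[[7,9],[21,0],[31,9],[35,0]]
[[7,9],[21,0],[31,9],[37,0]]
[[7,9],[21,0],[31,9],[37,0]]
[[7,9],[21,0],[31,9],[37,0],[45,19],[47,0]]
[[7,9],[21,0],[31,9],[37,0],[45,19],[47,17],[50,0]]
[[7,9],[21,0],[31,9],[37,0],[45,19],[47,17],[50,0]]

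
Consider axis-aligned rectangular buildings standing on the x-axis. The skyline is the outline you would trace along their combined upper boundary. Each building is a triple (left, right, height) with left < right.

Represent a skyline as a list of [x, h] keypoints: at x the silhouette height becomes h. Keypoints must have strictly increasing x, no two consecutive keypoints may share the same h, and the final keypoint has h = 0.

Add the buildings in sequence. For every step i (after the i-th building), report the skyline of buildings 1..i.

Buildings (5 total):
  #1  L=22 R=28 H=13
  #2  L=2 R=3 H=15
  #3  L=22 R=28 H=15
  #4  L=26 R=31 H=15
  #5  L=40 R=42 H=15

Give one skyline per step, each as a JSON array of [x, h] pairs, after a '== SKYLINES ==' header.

== SKYLINES ==
[[22,13],[28,0]]
[[2,15],[3,0],[22,13],[28,0]]
[[2,15],[3,0],[22,15],[28,0]]
[[2,15],[3,0],[22,15],[31,0]]
[[2,15],[3,0],[22,15],[31,0],[40,15],[42,0]]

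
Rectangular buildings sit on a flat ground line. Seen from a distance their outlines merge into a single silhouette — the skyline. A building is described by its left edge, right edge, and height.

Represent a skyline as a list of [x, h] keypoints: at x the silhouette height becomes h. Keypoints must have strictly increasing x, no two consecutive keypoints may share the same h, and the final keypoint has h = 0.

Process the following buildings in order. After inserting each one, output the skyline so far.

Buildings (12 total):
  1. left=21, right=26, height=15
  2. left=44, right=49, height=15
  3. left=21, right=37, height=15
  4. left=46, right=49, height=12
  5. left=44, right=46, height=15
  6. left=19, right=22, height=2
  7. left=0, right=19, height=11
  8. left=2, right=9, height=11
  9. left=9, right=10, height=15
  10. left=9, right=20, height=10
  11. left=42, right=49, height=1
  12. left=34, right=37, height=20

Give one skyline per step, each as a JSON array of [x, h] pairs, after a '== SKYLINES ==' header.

== SKYLINES ==
[[21,15],[26,0]]
[[21,15],[26,0],[44,15],[49,0]]
[[21,15],[37,0],[44,15],[49,0]]
[[21,15],[37,0],[44,15],[49,0]]
[[21,15],[37,0],[44,15],[49,0]]
[[19,2],[21,15],[37,0],[44,15],[49,0]]
[[0,11],[19,2],[21,15],[37,0],[44,15],[49,0]]
[[0,11],[19,2],[21,15],[37,0],[44,15],[49,0]]
[[0,11],[9,15],[10,11],[19,2],[21,15],[37,0],[44,15],[49,0]]
[[0,11],[9,15],[10,11],[19,10],[20,2],[21,15],[37,0],[44,15],[49,0]]
[[0,11],[9,15],[10,11],[19,10],[20,2],[21,15],[37,0],[42,1],[44,15],[49,0]]
[[0,11],[9,15],[10,11],[19,10],[20,2],[21,15],[34,20],[37,0],[42,1],[44,15],[49,0]]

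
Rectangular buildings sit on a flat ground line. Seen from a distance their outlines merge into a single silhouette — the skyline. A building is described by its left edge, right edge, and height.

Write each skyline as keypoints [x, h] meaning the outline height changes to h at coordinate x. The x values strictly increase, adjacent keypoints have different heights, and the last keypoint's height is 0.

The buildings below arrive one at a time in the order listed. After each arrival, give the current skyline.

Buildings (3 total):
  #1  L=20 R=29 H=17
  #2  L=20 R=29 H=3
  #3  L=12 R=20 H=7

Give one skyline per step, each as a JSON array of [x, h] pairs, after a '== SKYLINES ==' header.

== SKYLINES ==
[[20,17],[29,0]]
[[20,17],[29,0]]
[[12,7],[20,17],[29,0]]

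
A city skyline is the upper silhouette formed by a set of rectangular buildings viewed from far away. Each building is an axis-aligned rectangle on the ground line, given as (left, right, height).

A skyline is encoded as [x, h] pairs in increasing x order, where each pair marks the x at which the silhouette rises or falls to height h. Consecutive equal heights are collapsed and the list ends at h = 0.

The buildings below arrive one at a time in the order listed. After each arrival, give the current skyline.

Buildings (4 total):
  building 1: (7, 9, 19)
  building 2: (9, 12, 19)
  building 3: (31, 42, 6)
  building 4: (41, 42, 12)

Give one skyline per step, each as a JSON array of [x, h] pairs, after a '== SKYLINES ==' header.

== SKYLINES ==
[[7,19],[9,0]]
[[7,19],[12,0]]
[[7,19],[12,0],[31,6],[42,0]]
[[7,19],[12,0],[31,6],[41,12],[42,0]]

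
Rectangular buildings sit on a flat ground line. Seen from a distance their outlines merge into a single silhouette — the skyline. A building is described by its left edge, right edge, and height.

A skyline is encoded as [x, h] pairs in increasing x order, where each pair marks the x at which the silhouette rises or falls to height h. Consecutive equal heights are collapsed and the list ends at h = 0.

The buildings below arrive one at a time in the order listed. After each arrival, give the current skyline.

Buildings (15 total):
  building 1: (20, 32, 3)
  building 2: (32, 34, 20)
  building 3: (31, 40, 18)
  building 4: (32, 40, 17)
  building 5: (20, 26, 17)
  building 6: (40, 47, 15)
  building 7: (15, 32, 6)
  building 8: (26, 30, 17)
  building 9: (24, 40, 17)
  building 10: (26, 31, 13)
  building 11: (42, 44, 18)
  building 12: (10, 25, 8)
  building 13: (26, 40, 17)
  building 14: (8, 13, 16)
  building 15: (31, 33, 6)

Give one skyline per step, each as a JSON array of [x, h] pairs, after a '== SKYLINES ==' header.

== SKYLINES ==
[[20,3],[32,0]]
[[20,3],[32,20],[34,0]]
[[20,3],[31,18],[32,20],[34,18],[40,0]]
[[20,3],[31,18],[32,20],[34,18],[40,0]]
[[20,17],[26,3],[31,18],[32,20],[34,18],[40,0]]
[[20,17],[26,3],[31,18],[32,20],[34,18],[40,15],[47,0]]
[[15,6],[20,17],[26,6],[31,18],[32,20],[34,18],[40,15],[47,0]]
[[15,6],[20,17],[30,6],[31,18],[32,20],[34,18],[40,15],[47,0]]
[[15,6],[20,17],[31,18],[32,20],[34,18],[40,15],[47,0]]
[[15,6],[20,17],[31,18],[32,20],[34,18],[40,15],[47,0]]
[[15,6],[20,17],[31,18],[32,20],[34,18],[40,15],[42,18],[44,15],[47,0]]
[[10,8],[20,17],[31,18],[32,20],[34,18],[40,15],[42,18],[44,15],[47,0]]
[[10,8],[20,17],[31,18],[32,20],[34,18],[40,15],[42,18],[44,15],[47,0]]
[[8,16],[13,8],[20,17],[31,18],[32,20],[34,18],[40,15],[42,18],[44,15],[47,0]]
[[8,16],[13,8],[20,17],[31,18],[32,20],[34,18],[40,15],[42,18],[44,15],[47,0]]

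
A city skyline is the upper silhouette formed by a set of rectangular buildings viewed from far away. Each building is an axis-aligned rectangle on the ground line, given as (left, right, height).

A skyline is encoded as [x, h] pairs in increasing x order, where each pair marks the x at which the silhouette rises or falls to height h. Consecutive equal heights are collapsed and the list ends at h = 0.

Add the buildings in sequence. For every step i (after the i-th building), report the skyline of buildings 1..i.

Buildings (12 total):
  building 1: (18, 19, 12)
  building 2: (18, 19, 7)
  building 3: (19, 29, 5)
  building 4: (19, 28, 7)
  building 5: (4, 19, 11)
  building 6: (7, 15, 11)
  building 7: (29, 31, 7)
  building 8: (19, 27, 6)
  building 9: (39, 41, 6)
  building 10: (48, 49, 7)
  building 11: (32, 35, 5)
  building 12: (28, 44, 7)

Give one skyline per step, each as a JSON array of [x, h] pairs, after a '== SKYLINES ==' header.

== SKYLINES ==
[[18,12],[19,0]]
[[18,12],[19,0]]
[[18,12],[19,5],[29,0]]
[[18,12],[19,7],[28,5],[29,0]]
[[4,11],[18,12],[19,7],[28,5],[29,0]]
[[4,11],[18,12],[19,7],[28,5],[29,0]]
[[4,11],[18,12],[19,7],[28,5],[29,7],[31,0]]
[[4,11],[18,12],[19,7],[28,5],[29,7],[31,0]]
[[4,11],[18,12],[19,7],[28,5],[29,7],[31,0],[39,6],[41,0]]
[[4,11],[18,12],[19,7],[28,5],[29,7],[31,0],[39,6],[41,0],[48,7],[49,0]]
[[4,11],[18,12],[19,7],[28,5],[29,7],[31,0],[32,5],[35,0],[39,6],[41,0],[48,7],[49,0]]
[[4,11],[18,12],[19,7],[44,0],[48,7],[49,0]]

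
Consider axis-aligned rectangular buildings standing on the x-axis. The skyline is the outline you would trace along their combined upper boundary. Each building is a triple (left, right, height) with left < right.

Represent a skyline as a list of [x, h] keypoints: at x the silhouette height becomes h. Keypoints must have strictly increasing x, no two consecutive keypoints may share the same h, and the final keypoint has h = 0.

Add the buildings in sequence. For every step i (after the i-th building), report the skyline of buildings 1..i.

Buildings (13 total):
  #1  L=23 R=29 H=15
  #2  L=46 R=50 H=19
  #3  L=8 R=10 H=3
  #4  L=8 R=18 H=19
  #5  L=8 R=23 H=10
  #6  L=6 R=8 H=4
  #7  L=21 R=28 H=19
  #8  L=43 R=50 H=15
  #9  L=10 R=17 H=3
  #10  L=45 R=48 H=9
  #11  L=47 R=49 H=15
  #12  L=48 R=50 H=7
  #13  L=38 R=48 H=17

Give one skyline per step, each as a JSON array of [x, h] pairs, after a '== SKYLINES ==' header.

== SKYLINES ==
[[23,15],[29,0]]
[[23,15],[29,0],[46,19],[50,0]]
[[8,3],[10,0],[23,15],[29,0],[46,19],[50,0]]
[[8,19],[18,0],[23,15],[29,0],[46,19],[50,0]]
[[8,19],[18,10],[23,15],[29,0],[46,19],[50,0]]
[[6,4],[8,19],[18,10],[23,15],[29,0],[46,19],[50,0]]
[[6,4],[8,19],[18,10],[21,19],[28,15],[29,0],[46,19],[50,0]]
[[6,4],[8,19],[18,10],[21,19],[28,15],[29,0],[43,15],[46,19],[50,0]]
[[6,4],[8,19],[18,10],[21,19],[28,15],[29,0],[43,15],[46,19],[50,0]]
[[6,4],[8,19],[18,10],[21,19],[28,15],[29,0],[43,15],[46,19],[50,0]]
[[6,4],[8,19],[18,10],[21,19],[28,15],[29,0],[43,15],[46,19],[50,0]]
[[6,4],[8,19],[18,10],[21,19],[28,15],[29,0],[43,15],[46,19],[50,0]]
[[6,4],[8,19],[18,10],[21,19],[28,15],[29,0],[38,17],[46,19],[50,0]]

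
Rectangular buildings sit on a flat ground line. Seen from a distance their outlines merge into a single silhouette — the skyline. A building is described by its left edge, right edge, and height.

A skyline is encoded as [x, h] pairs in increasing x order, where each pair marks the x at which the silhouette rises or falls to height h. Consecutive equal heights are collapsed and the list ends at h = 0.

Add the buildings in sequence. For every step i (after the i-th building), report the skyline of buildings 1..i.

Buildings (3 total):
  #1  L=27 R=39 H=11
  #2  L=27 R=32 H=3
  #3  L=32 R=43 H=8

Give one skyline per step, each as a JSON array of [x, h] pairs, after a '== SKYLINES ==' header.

== SKYLINES ==
[[27,11],[39,0]]
[[27,11],[39,0]]
[[27,11],[39,8],[43,0]]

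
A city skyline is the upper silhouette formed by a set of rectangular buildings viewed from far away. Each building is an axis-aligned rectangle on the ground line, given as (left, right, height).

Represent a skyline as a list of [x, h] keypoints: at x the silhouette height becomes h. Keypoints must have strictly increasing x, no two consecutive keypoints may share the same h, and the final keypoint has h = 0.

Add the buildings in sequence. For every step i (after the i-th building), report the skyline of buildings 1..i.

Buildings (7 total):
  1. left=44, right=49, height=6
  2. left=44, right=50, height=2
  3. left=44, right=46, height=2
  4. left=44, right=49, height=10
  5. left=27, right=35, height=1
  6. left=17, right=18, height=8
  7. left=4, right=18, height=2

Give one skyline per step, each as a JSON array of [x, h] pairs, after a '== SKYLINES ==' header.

== SKYLINES ==
[[44,6],[49,0]]
[[44,6],[49,2],[50,0]]
[[44,6],[49,2],[50,0]]
[[44,10],[49,2],[50,0]]
[[27,1],[35,0],[44,10],[49,2],[50,0]]
[[17,8],[18,0],[27,1],[35,0],[44,10],[49,2],[50,0]]
[[4,2],[17,8],[18,0],[27,1],[35,0],[44,10],[49,2],[50,0]]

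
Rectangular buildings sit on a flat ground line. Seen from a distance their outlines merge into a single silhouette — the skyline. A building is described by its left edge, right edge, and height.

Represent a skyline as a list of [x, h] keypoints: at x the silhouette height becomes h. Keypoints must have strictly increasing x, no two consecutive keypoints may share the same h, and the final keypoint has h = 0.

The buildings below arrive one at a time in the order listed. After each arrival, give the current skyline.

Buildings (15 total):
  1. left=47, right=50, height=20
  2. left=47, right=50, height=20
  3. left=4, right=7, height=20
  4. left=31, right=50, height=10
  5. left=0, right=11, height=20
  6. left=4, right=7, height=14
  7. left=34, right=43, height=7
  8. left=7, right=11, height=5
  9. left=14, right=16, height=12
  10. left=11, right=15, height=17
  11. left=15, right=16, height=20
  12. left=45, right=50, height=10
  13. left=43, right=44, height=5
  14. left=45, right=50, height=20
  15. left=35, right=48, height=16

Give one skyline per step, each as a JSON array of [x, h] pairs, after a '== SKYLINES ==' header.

== SKYLINES ==
[[47,20],[50,0]]
[[47,20],[50,0]]
[[4,20],[7,0],[47,20],[50,0]]
[[4,20],[7,0],[31,10],[47,20],[50,0]]
[[0,20],[11,0],[31,10],[47,20],[50,0]]
[[0,20],[11,0],[31,10],[47,20],[50,0]]
[[0,20],[11,0],[31,10],[47,20],[50,0]]
[[0,20],[11,0],[31,10],[47,20],[50,0]]
[[0,20],[11,0],[14,12],[16,0],[31,10],[47,20],[50,0]]
[[0,20],[11,17],[15,12],[16,0],[31,10],[47,20],[50,0]]
[[0,20],[11,17],[15,20],[16,0],[31,10],[47,20],[50,0]]
[[0,20],[11,17],[15,20],[16,0],[31,10],[47,20],[50,0]]
[[0,20],[11,17],[15,20],[16,0],[31,10],[47,20],[50,0]]
[[0,20],[11,17],[15,20],[16,0],[31,10],[45,20],[50,0]]
[[0,20],[11,17],[15,20],[16,0],[31,10],[35,16],[45,20],[50,0]]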